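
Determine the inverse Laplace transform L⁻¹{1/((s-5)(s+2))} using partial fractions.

Decompose: A/(s-5) + B/(s+2). A = 1/7, B = -1/7. f(t) = (e^(5t) - e^(-2t))/7

Final answer: (e^(5t) - e^(-2t))/7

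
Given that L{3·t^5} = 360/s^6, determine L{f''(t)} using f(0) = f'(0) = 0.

L{f''(t)} = s²F(s) - sf(0) - f'(0) = s²·360/s^6 - 0 - 0 = 360/s^4

Final answer: 360/s^4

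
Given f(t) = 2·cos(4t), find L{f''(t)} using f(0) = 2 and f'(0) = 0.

F(s) = 2s/(s² + 16). L{f''(t)} = s²F(s) - sf(0) - f'(0) = 2s³/(s² + 16) - 2s = (2s³ - 2s(s² + 16))/(s² + 16) = -32s/(s² + 16)

Final answer: -32s/(s² + 16)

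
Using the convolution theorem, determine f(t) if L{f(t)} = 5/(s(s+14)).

5/(s(s+14)) = (5/s)·(1/(s+14)) = L{5}·L{e^(-14t)}. By convolution, f(t) = 5*e^(-14t) = ∫₀ᵗ 5·e^(-14τ) dτ = 5·(1 - e^(-14t))/14

Final answer: 5·(1 - e^(-14t))/14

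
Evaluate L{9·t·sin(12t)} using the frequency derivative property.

L{sin(12t)} = 12/(s² + 144). By L{t·f(t)} = -F'(s): -d/ds[12/(s² + 144)] = -(12)·(-2s)/(s² + 144)² = 24s/(s² + 144)². Then L{9·t·sin(12t)} = 9·24s/(s² + 144)² = 216s/(s² + 144)²

Final answer: 216s/(s² + 144)²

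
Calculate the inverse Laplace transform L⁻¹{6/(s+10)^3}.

L⁻¹{n!/(s-a)^(n+1)} = t^n·e^(at) with n=2, a=-10. So L⁻¹{2/(s+10)^3} = t^2·e^(-10t), and L⁻¹{6/(s+10)^3} = (6/2)·t^2·e^(-10t) = 3·t^2·e^(-10t)

Final answer: 3·t^2·e^(-10t)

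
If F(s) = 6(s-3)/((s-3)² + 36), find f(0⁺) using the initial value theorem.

f(0⁺) = lim_{s→∞} sF(s) = lim_{s→∞} 6s(s-3)/((s-3)² + 36) = 6

Final answer: 6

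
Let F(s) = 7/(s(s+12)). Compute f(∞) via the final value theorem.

f(∞) = lim_{s→0} s·7/(s(s+12)) = lim_{s→0} 7/(s+12) = 7/12 = 7/12

Final answer: 7/12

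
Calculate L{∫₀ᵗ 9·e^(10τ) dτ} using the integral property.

L{∫₀ᵗ f(τ)dτ} = F(s)/s with F(s) = 9/(s-10), so L{∫₀ᵗ 9·e^(10τ) dτ} = 9/(s(s-10))

Final answer: 9/(s(s-10))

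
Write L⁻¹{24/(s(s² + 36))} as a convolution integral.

24/(s(s² + 36)) = (1/s)·(24/(s² + 36)) = L{1}·L{4·sin(6t)}. So f(t) = 1*(4·sin(6t)) = ∫₀ᵗ 4·sin(6τ) dτ

Final answer: ∫₀ᵗ 4·sin(6τ) dτ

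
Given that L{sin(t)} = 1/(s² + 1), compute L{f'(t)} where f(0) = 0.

L{f'(t)} = s·F(s) - f(0) = s·1/(s² + 1) - 0 = s/(s² + 1)

Final answer: s/(s² + 1)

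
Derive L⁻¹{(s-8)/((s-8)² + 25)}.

Using frequency shift: L⁻¹{(s-a)/((s-a)² + b²)} = e^(at)cos(bt). Here a=8, b=5

Final answer: e^(8t)·cos(5t)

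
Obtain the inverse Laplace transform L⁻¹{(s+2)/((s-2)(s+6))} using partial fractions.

Using partial fractions, f(t) = (4e^(2t) + 4e^(-6t))/8

Final answer: (4e^(2t) + 4e^(-6t))/8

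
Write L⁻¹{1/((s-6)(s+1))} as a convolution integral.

1/((s-6)(s+1)) = (1/(s-6))·(1/(s+1)) = L{e^(6t)}·L{e^(-t)}. So f(t) = e^(6t)*e^(-t) = ∫₀ᵗ e^(6τ)·e^(-(t-τ)) dτ

Final answer: ∫₀ᵗ e^(6τ)·e^(-(t-τ)) dτ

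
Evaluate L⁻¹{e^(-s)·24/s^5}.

L⁻¹{24/s^5} = t^4. By the time shift theorem, L⁻¹{e^(-as)F(s)} = u(t-a)f(t-a) with a=1, so L⁻¹{e^(-s)·24/s^5} = u(t-1)·(t-1)^4

Final answer: u(t-1)·(t-1)^4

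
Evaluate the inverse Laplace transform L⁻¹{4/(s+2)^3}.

L⁻¹{n!/(s-a)^(n+1)} = t^n·e^(at) with n=2, a=-2. So L⁻¹{2/(s+2)^3} = t^2·e^(-2t), and L⁻¹{4/(s+2)^3} = (4/2)·t^2·e^(-2t) = 2·t^2·e^(-2t)

Final answer: 2·t^2·e^(-2t)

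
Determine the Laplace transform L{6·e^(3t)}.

L{e^(at)} = 1/(s-a), so L{e^(3t)} = 1/(s-3). Then L{6·e^(3t)} = 6/(s-3)

Final answer: 6/(s-3)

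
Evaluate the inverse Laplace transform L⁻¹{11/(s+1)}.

L⁻¹{1/(s-a)} = e^(at), so L⁻¹{1/(s+1)} = e^(-t), and L⁻¹{11/(s+1)} = 11·e^(-t)

Final answer: 11·e^(-t)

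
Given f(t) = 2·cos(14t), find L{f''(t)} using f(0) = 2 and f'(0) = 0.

F(s) = 2s/(s² + 196). L{f''(t)} = s²F(s) - sf(0) - f'(0) = 2s³/(s² + 196) - 2s = (2s³ - 2s(s² + 196))/(s² + 196) = -392s/(s² + 196)

Final answer: -392s/(s² + 196)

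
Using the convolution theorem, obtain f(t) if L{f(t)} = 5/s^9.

5/s^9 = (5/s)·(1/s^8) = L{5}·L{t^7/5040}. By convolution, f(t) = 5*t^7/5040 = ∫₀ᵗ 5·τ^7/5040 dτ = 5·t^8/40320

Final answer: 5·t^8/40320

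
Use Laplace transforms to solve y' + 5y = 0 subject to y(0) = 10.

L{y'} + 5L{y} = 0. sY - 10 + 5Y = 0. Y(s+5) = 10. Y = 10/(s+5)

Final answer: y(t) = 10e^(-5t)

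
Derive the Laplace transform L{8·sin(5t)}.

L{sin(ωt)} = ω/(s² + ω²), so L{sin(5t)} = 5/(s² + 25). Then L{8·sin(5t)} = 8·5/(s² + 25) = 40/(s² + 25)

Final answer: 40/(s² + 25)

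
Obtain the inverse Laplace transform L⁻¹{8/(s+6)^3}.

L⁻¹{n!/(s-a)^(n+1)} = t^n·e^(at) with n=2, a=-6. So L⁻¹{2/(s+6)^3} = t^2·e^(-6t), and L⁻¹{8/(s+6)^3} = (8/2)·t^2·e^(-6t) = 4·t^2·e^(-6t)

Final answer: 4·t^2·e^(-6t)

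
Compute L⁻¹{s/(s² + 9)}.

This is the form c·s/(s² + a²) with a = 3. L⁻¹ = cos(3t)

Final answer: cos(3t)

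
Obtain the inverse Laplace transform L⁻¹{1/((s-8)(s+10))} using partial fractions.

Decompose: A/(s-8) + B/(s+10). A = 1/18, B = -1/18. f(t) = (e^(8t) - e^(-10t))/18

Final answer: (e^(8t) - e^(-10t))/18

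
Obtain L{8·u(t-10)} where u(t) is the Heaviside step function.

L{u(t-a)} = e^(-as)/s. Here a=10, so L{u(t-10)} = e^(-10s)/s, and L{8·u(t-10)} = 8·e^(-10s)/s

Final answer: 8·e^(-10s)/s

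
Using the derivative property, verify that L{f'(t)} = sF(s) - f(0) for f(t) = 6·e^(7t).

f'(t) = 42e^(7t). Direct: L{f'(t)} = 42/(s-7). Property: s·6/(s-7) - 6 = (6s - 6(s-7))/(s-7) = 42/(s-7). ✓

Final answer: 42/(s-7)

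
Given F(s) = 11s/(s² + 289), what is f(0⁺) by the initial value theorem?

f(0⁺) = lim_{s→∞} s·11s/(s² + 289) = lim_{s→∞} 11s²/(s² + 289) = 11

Final answer: 11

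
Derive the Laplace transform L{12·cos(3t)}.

L{cos(ωt)} = s/(s² + ω²), so L{cos(3t)} = s/(s² + 9). Then L{12·cos(3t)} = 12·s/(s² + 9) = 12s/(s² + 9)

Final answer: 12s/(s² + 9)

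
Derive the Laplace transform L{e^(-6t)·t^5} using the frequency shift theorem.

L{e^(at)·t^n} = n!/(s-a)^(n+1), so L{e^(-6t)·t^5} = 120/(s+6)^6

Final answer: 120/(s+6)^6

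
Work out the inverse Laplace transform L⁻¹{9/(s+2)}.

L⁻¹{1/(s-a)} = e^(at), so L⁻¹{1/(s+2)} = e^(-2t), and L⁻¹{9/(s+2)} = 9·e^(-2t)

Final answer: 9·e^(-2t)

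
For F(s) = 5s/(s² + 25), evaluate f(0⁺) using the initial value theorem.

f(0⁺) = lim_{s→∞} s·5s/(s² + 25) = lim_{s→∞} 5s²/(s² + 25) = 5

Final answer: 5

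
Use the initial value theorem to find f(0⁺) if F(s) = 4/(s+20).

f(0⁺) = lim_{s→∞} s·4/(s+20) = lim_{s→∞} 4s/(s+20) = 4

Final answer: 4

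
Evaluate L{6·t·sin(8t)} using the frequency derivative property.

L{sin(8t)} = 8/(s² + 64). By L{t·f(t)} = -F'(s): -d/ds[8/(s² + 64)] = -(8)·(-2s)/(s² + 64)² = 16s/(s² + 64)². Then L{6·t·sin(8t)} = 6·16s/(s² + 64)² = 96s/(s² + 64)²

Final answer: 96s/(s² + 64)²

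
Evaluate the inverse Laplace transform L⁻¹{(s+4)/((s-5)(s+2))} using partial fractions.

Using partial fractions, f(t) = (9e^(5t) - 2e^(-2t))/7

Final answer: (9e^(5t) - 2e^(-2t))/7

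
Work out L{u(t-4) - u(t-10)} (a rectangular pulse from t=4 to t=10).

L{u(t-a)} = e^(-as)/s. L{u(t-4) - u(t-10)} = (e^(-4s) - e^(-10s))/s

Final answer: (e^(-4s) - e^(-10s))/s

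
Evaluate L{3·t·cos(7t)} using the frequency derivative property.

L{cos(7t)} = s/(s² + 49). Derivative: d/ds[s/(s² + 49)] = [(s² + 49) - s·2s]/(s² + 49)² = (49 - s²)/(s² + 49)². So L{t·cos(7t)} = -F'(s) = (s² - 49)/(s² + 49)². Then L{3·t·cos(7t)} = 3·(s² - 49)/(s² + 49)²

Final answer: 3·(s² - 49)/(s² + 49)²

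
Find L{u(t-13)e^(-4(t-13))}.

u(t-a)f(t-a) with f(t)=e^(-4t). L{e^(-4t)} = 1/(s+4). By time shift: e^(-13s)/(s+4)

Final answer: e^(-13s)/(s+4)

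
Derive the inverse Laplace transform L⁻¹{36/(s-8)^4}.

L⁻¹{n!/(s-a)^(n+1)} = t^n·e^(at) with n=3, a=8. So L⁻¹{6/(s-8)^4} = t^3·e^(8t), and L⁻¹{36/(s-8)^4} = (36/6)·t^3·e^(8t) = 6·t^3·e^(8t)

Final answer: 6·t^3·e^(8t)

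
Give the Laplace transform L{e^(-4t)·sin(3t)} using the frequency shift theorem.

Frequency shift: L{e^(at)f(t)} = F(s-a). L{e^(-4t)·sin(3t)} = 3/((s+4)² + 9)

Final answer: 3/((s+4)² + 9)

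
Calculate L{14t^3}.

L{t^n} = n!/s^(n+1). So L{14t^3} = 14·3!/s^4 = 84/s^4

Final answer: 84/s^4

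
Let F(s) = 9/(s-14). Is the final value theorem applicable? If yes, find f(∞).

sF(s) = 9s/(s-14) has a pole at s = 14 in the right half-plane. Theorem does NOT apply (unstable system; f(t) = 9·e^(14t) grows without bound).

Final answer: Not applicable (unstable)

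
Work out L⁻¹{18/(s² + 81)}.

This is the form c·a/(s² + a²) with a = 9, c = 2. L⁻¹ = 2·sin(9t)

Final answer: 2·sin(9t)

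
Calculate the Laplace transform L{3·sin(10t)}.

L{sin(ωt)} = ω/(s² + ω²), so L{sin(10t)} = 10/(s² + 100). Then L{3·sin(10t)} = 3·10/(s² + 100) = 30/(s² + 100)

Final answer: 30/(s² + 100)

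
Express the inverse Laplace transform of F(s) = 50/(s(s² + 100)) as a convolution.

50/(s(s² + 100)) = (1/s)·(50/(s² + 100)) = L{1}·L{5·sin(10t)}. So f(t) = 1*(5·sin(10t)) = ∫₀ᵗ 5·sin(10τ) dτ

Final answer: ∫₀ᵗ 5·sin(10τ) dτ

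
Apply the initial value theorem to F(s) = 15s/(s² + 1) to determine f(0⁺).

f(0⁺) = lim_{s→∞} s·15s/(s² + 1) = lim_{s→∞} 15s²/(s² + 1) = 15

Final answer: 15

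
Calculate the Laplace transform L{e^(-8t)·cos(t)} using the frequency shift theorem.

Frequency shift: L{e^(at)f(t)} = F(s-a). L{e^(-8t)·cos(t)} = (s+8)/((s+8)² + 1)

Final answer: (s+8)/((s+8)² + 1)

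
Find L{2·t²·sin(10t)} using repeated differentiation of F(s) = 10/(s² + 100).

F(s) = 10/(s² + 100). F'(s) = -20s/(s² + 100)². F''(s) = -20(100 - 3s²)/(s² + 100)³ = (60s² - 2000)/(s² + 100)³. So L{t²·sin(10t)} = (-1)² F''(s) = (60s² - 2000)/(s² + 100)³. Then L{2·t²·sin(10t)} = 2·(60s² - 2000)/(s² + 100)³ = (120s² - 4000)/(s² + 100)³

Final answer: (120s² - 4000)/(s² + 100)³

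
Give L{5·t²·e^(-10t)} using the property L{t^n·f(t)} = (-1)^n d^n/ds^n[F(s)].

L{e^(-10t)} = 1/(s+10). d/ds[1/(s+10)] = -1/(s+10)². d²/ds²[1/(s+10)] = 2/(s+10)³. So L{t²·e^(-10t)} = (-1)² · 2/(s+10)³ = 2/(s+10)³. Then L{5·t²·e^(-10t)} = 5·2/(s+10)³ = 10/(s+10)³

Final answer: 10/(s+10)³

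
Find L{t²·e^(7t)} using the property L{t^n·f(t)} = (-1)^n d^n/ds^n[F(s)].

L{e^(7t)} = 1/(s-7). d/ds[1/(s-7)] = -1/(s-7)². d²/ds²[1/(s-7)] = 2/(s-7)³. So L{t²·e^(7t)} = (-1)² · 2/(s-7)³ = 2/(s-7)³

Final answer: 2/(s-7)³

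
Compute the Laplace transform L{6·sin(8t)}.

L{sin(ωt)} = ω/(s² + ω²), so L{sin(8t)} = 8/(s² + 64). Then L{6·sin(8t)} = 6·8/(s² + 64) = 48/(s² + 64)

Final answer: 48/(s² + 64)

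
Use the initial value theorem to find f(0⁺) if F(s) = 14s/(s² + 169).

f(0⁺) = lim_{s→∞} s·14s/(s² + 169) = lim_{s→∞} 14s²/(s² + 169) = 14

Final answer: 14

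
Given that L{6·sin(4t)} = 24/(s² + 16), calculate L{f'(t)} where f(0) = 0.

L{f'(t)} = s·F(s) - f(0) = s·24/(s² + 16) - 0 = 24s/(s² + 16)

Final answer: 24s/(s² + 16)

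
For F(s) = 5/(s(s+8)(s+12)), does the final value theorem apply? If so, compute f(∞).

Poles of sF(s) = 5/((s+8)(s+12)) are at s = -8 and s = -12, both in the left half-plane. Theorem applies. f(∞) = lim_{s→0} sF(s) = 5/(8·12) = 5/96

Final answer: 5/96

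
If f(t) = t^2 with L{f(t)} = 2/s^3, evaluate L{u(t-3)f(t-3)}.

Time shift theorem: L{u(t-a)f(t-a)} = e^(-as)F(s). Here a=3, F(s) = 2/s^3, so L{u(t-3)f(t-3)} = e^(-3s)·2/s^3

Final answer: e^(-3s)·2/s^3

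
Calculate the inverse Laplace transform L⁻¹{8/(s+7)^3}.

L⁻¹{n!/(s-a)^(n+1)} = t^n·e^(at) with n=2, a=-7. So L⁻¹{2/(s+7)^3} = t^2·e^(-7t), and L⁻¹{8/(s+7)^3} = (8/2)·t^2·e^(-7t) = 4·t^2·e^(-7t)

Final answer: 4·t^2·e^(-7t)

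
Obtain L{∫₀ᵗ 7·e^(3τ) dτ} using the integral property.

L{∫₀ᵗ f(τ)dτ} = F(s)/s with F(s) = 7/(s-3), so L{∫₀ᵗ 7·e^(3τ) dτ} = 7/(s(s-3))

Final answer: 7/(s(s-3))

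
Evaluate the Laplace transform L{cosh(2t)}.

L{cosh(ωt)} = s/(s² - ω²), so L{cosh(2t)} = s/(s² - 4)

Final answer: s/(s² - 4)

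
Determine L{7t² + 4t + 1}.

L{7t² + 4t + 1} = 7·2/s³ + 4/s² + 1/s = 14/s³ + 4/s² + 1/s

Final answer: 14/s³ + 4/s² + 1/s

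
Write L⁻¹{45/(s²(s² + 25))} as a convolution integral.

45/(s²(s² + 25)) = (1/s²)·(45/(s² + 25)) = L{t}·L{9·sin(5t)}. So f(t) = t*(9·sin(5t)) = ∫₀ᵗ 9τ·sin(5(t-τ)) dτ

Final answer: ∫₀ᵗ 9τ·sin(5(t-τ)) dτ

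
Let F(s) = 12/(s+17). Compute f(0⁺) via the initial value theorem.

f(0⁺) = lim_{s→∞} s·12/(s+17) = lim_{s→∞} 12s/(s+17) = 12

Final answer: 12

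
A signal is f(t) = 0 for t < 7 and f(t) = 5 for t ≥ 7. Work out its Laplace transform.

f(t) = 5·u(t-7). L{u(t-7)} = e^(-7s)/s, so L{f(t)} = 5·e^(-7s)/s

Final answer: 5·e^(-7s)/s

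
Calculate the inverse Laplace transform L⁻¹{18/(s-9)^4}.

L⁻¹{n!/(s-a)^(n+1)} = t^n·e^(at) with n=3, a=9. So L⁻¹{6/(s-9)^4} = t^3·e^(9t), and L⁻¹{18/(s-9)^4} = (18/6)·t^3·e^(9t) = 3·t^3·e^(9t)

Final answer: 3·t^3·e^(9t)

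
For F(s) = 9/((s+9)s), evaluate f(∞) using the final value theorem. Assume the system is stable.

f(∞) = lim_{s→0} sF(s) = lim_{s→0} 9/(s+9) = 1

Final answer: 1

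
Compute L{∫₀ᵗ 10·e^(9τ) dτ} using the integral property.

L{∫₀ᵗ f(τ)dτ} = F(s)/s with F(s) = 10/(s-9), so L{∫₀ᵗ 10·e^(9τ) dτ} = 10/(s(s-9))

Final answer: 10/(s(s-9))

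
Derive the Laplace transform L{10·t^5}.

L{t^n} = n!/s^(n+1), so L{t^5} = 120/s^6. Then L{10·t^5} = 10·120/s^6 = 1200/s^6

Final answer: 1200/s^6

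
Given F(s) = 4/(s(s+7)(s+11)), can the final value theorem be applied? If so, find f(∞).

Poles of sF(s) = 4/((s+7)(s+11)) are at s = -7 and s = -11, both in the left half-plane. Theorem applies. f(∞) = lim_{s→0} sF(s) = 4/(7·11) = 4/77

Final answer: 4/77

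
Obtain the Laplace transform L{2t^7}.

L{2t^7} = 2 · L{t^7} = 2 · 5040/s^8 = 10080/s^8

Final answer: 10080/s^8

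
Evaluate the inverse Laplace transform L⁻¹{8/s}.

L⁻¹{c/s} = c, so L⁻¹{8/s} = 8

Final answer: 8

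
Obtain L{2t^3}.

L{t^n} = n!/s^(n+1). So L{2t^3} = 2·3!/s^4 = 12/s^4

Final answer: 12/s^4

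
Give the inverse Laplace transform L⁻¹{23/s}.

L⁻¹{c/s} = c, so L⁻¹{23/s} = 23

Final answer: 23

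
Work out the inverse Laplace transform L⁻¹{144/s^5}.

L⁻¹{n!/s^(n+1)} = t^n with n=4. So L⁻¹{24/s^5} = t^4, and L⁻¹{144/s^5} = (144/24)·t^4 = 6·t^4

Final answer: 6·t^4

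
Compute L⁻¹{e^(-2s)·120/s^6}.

L⁻¹{120/s^6} = t^5. By the time shift theorem, L⁻¹{e^(-as)F(s)} = u(t-a)f(t-a) with a=2, so L⁻¹{e^(-2s)·120/s^6} = u(t-2)·(t-2)^5

Final answer: u(t-2)·(t-2)^5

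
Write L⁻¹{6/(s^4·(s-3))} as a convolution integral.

6/(s^4·(s-3)) = (6/s^4)·(1/(s-3)) = L{t^3}·L{e^(3t)}. So f(t) = t^3*e^(3t) = ∫₀ᵗ τ^3·e^(3(t-τ)) dτ

Final answer: ∫₀ᵗ τ^3·e^(3(t-τ)) dτ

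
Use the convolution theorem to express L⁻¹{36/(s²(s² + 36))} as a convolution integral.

36/(s²(s² + 36)) = (1/s²)·(36/(s² + 36)) = L{t}·L{6·sin(6t)}. So f(t) = t*(6·sin(6t)) = ∫₀ᵗ 6τ·sin(6(t-τ)) dτ

Final answer: ∫₀ᵗ 6τ·sin(6(t-τ)) dτ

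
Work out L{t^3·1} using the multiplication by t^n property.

L{1} = 1/s. d^1/ds^1[1/s] = -1/s². d^2/ds^2[1/s] = 2/s^3. d^3/ds^3[1/s] = -6/s^4. So L{t^3} = (-1)^{3}·-6/s^4 = 6/s^4

Final answer: 6/s^4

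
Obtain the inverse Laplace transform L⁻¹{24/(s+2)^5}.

L⁻¹{n!/(s-a)^(n+1)} = t^n·e^(at), so L⁻¹{24/(s+2)^5} = t^4·e^(-2t)

Final answer: t^4·e^(-2t)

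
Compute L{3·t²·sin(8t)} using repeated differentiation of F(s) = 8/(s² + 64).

F(s) = 8/(s² + 64). F'(s) = -16s/(s² + 64)². F''(s) = -16(64 - 3s²)/(s² + 64)³ = (48s² - 1024)/(s² + 64)³. So L{t²·sin(8t)} = (-1)² F''(s) = (48s² - 1024)/(s² + 64)³. Then L{3·t²·sin(8t)} = 3·(48s² - 1024)/(s² + 64)³ = (144s² - 3072)/(s² + 64)³

Final answer: (144s² - 3072)/(s² + 64)³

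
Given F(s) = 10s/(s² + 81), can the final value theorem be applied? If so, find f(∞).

The final value theorem requires all poles of sF(s) in the left half-plane. sF(s) = 10s²/(s² + 81) has poles at s = ±9i (imaginary axis). Theorem does NOT apply (oscillatory system).

Final answer: Not applicable (oscillatory)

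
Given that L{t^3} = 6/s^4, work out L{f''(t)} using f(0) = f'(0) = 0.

L{f''(t)} = s²F(s) - sf(0) - f'(0) = s²·6/s^4 - 0 - 0 = 6/s^2

Final answer: 6/s^2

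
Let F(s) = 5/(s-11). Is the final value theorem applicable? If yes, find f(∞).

sF(s) = 5s/(s-11) has a pole at s = 11 in the right half-plane. Theorem does NOT apply (unstable system; f(t) = 5·e^(11t) grows without bound).

Final answer: Not applicable (unstable)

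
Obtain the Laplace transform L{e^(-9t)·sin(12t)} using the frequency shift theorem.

Frequency shift: L{e^(at)f(t)} = F(s-a). L{e^(-9t)·sin(12t)} = 12/((s+9)² + 144)

Final answer: 12/((s+9)² + 144)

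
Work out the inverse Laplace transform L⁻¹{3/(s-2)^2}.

L⁻¹{n!/(s-a)^(n+1)} = t^n·e^(at) with n=1, a=2. So L⁻¹{1/(s-2)^2} = t·e^(2t), and L⁻¹{3/(s-2)^2} = (3/1)·t·e^(2t) = 3·t·e^(2t)

Final answer: 3·t·e^(2t)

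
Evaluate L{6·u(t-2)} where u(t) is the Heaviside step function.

L{u(t-a)} = e^(-as)/s. Here a=2, so L{u(t-2)} = e^(-2s)/s, and L{6·u(t-2)} = 6·e^(-2s)/s

Final answer: 6·e^(-2s)/s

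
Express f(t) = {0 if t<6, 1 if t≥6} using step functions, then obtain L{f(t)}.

f(t) = u(t-6). L{u(t-6)} = e^(-6s)/s, so L{f(t)} = e^(-6s)/s

Final answer: e^(-6s)/s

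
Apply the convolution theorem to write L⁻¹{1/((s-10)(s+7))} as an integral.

1/((s-10)(s+7)) = (1/(s-10))·(1/(s+7)) = L{e^(10t)}·L{e^(-7t)}. So f(t) = e^(10t)*e^(-7t) = ∫₀ᵗ e^(10τ)·e^(-7(t-τ)) dτ

Final answer: ∫₀ᵗ e^(10τ)·e^(-7(t-τ)) dτ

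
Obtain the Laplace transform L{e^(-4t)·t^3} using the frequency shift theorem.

L{e^(at)·t^n} = n!/(s-a)^(n+1), so L{e^(-4t)·t^3} = 6/(s+4)^4

Final answer: 6/(s+4)^4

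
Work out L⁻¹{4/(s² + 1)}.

This is the form c·a/(s² + a²) with a = 1, c = 4. L⁻¹ = 4·sin(t)

Final answer: 4·sin(t)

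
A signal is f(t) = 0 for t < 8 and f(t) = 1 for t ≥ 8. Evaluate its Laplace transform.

f(t) = u(t-8). L{u(t-8)} = e^(-8s)/s, so L{f(t)} = e^(-8s)/s

Final answer: e^(-8s)/s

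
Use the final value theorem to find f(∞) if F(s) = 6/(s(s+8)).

f(∞) = lim_{s→0} s·6/(s(s+8)) = lim_{s→0} 6/(s+8) = 6/8 = 3/4

Final answer: 3/4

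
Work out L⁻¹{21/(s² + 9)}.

This is the form c·a/(s² + a²) with a = 3, c = 7. L⁻¹ = 7·sin(3t)

Final answer: 7·sin(3t)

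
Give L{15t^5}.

L{t^n} = n!/s^(n+1). So L{15t^5} = 15·5!/s^6 = 1800/s^6

Final answer: 1800/s^6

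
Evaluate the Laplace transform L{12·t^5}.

L{t^n} = n!/s^(n+1), so L{t^5} = 120/s^6. Then L{12·t^5} = 12·120/s^6 = 1440/s^6

Final answer: 1440/s^6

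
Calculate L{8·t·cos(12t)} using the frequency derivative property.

L{cos(12t)} = s/(s² + 144). Derivative: d/ds[s/(s² + 144)] = [(s² + 144) - s·2s]/(s² + 144)² = (144 - s²)/(s² + 144)². So L{t·cos(12t)} = -F'(s) = (s² - 144)/(s² + 144)². Then L{8·t·cos(12t)} = 8·(s² - 144)/(s² + 144)²

Final answer: 8·(s² - 144)/(s² + 144)²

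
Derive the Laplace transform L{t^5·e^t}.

L{t^n·e^(at)} = n!/(s-a)^(n+1), so L{t^5·e^t} = 120/(s-1)^6

Final answer: 120/(s-1)^6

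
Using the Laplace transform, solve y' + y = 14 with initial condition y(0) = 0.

sY + Y = 14/s. Y = 14/(s(s+1)). Partial fractions: Y = 14/s - 14/(s+1)

Final answer: y(t) = 14(1 - e^(-t))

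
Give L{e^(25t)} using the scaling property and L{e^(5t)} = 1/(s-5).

Using L{f(at)} = (1/a)F(s/a) with a=5 and f(t) = e^(5t): L{e^(25t)} = (1/5) · 1/((s/5)-5) = (1/5) · 5/(s-25) = 1/(s-25)

Final answer: 1/(s-25)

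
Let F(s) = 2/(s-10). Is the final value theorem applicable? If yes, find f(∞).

sF(s) = 2s/(s-10) has a pole at s = 10 in the right half-plane. Theorem does NOT apply (unstable system; f(t) = 2·e^(10t) grows without bound).

Final answer: Not applicable (unstable)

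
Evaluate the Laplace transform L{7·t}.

L{t^n} = n!/s^(n+1), so L{t} = 1/s^2. Then L{7·t} = 7·1/s^2 = 7/s^2

Final answer: 7/s^2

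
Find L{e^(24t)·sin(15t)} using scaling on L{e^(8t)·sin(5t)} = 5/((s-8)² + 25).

Scaling with a=3: L{e^(24t)·sin(15t)} = (1/3) · 5/((s/3-8)² + 25). Simplifying: 15/((s-24)² + 225)

Final answer: 15/((s-24)² + 225)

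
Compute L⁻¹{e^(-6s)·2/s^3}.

L⁻¹{2/s^3} = t^2. By the time shift theorem, L⁻¹{e^(-as)F(s)} = u(t-a)f(t-a) with a=6, so L⁻¹{e^(-6s)·2/s^3} = u(t-6)·(t-6)^2

Final answer: u(t-6)·(t-6)^2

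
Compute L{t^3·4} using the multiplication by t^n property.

L{4} = 4/s. d^1/ds^1[1/s] = -1/s². d^2/ds^2[1/s] = 2/s^3. d^3/ds^3[1/s] = -6/s^4. So L{t^3} = (-1)^{3}·-6/s^4 = 6/s^4. Then L{t^3·4} = 4·6/s^4 = 24/s^4

Final answer: 24/s^4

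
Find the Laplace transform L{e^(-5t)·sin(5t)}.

L{e^(at)·sin(ωt)} = ω/((s-a)² + ω²), so L{e^(-5t)·sin(5t)} = 5/((s+5)² + 25)

Final answer: 5/((s+5)² + 25)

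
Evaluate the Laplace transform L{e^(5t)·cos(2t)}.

L{e^(at)·cos(ωt)} = (s-a)/((s-a)² + ω²), so L{e^(5t)·cos(2t)} = (s-5)/((s-5)² + 4)

Final answer: (s-5)/((s-5)² + 4)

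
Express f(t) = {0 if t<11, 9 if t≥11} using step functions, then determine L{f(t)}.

f(t) = 9·u(t-11). L{u(t-11)} = e^(-11s)/s, so L{f(t)} = 9·e^(-11s)/s

Final answer: 9·e^(-11s)/s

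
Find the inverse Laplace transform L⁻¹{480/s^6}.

L⁻¹{n!/s^(n+1)} = t^n with n=5. So L⁻¹{120/s^6} = t^5, and L⁻¹{480/s^6} = (480/120)·t^5 = 4·t^5

Final answer: 4·t^5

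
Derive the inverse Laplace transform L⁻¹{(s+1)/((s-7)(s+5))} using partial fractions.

Using partial fractions, f(t) = (8e^(7t) + 4e^(-5t))/12

Final answer: (8e^(7t) + 4e^(-5t))/12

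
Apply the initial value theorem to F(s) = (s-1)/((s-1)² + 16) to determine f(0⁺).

f(0⁺) = lim_{s→∞} sF(s) = lim_{s→∞} s(s-1)/((s-1)² + 16) = 1

Final answer: 1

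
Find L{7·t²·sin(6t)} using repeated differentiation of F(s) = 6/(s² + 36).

F(s) = 6/(s² + 36). F'(s) = -12s/(s² + 36)². F''(s) = -12(36 - 3s²)/(s² + 36)³ = (36s² - 432)/(s² + 36)³. So L{t²·sin(6t)} = (-1)² F''(s) = (36s² - 432)/(s² + 36)³. Then L{7·t²·sin(6t)} = 7·(36s² - 432)/(s² + 36)³ = (252s² - 3024)/(s² + 36)³

Final answer: (252s² - 3024)/(s² + 36)³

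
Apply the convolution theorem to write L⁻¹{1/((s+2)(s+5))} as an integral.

1/((s+2)(s+5)) = (1/(s+2))·(1/(s+5)) = L{e^(-2t)}·L{e^(-5t)}. So f(t) = e^(-2t)*e^(-5t) = ∫₀ᵗ e^(-2τ)·e^(-5(t-τ)) dτ

Final answer: ∫₀ᵗ e^(-2τ)·e^(-5(t-τ)) dτ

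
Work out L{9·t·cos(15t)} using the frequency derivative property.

L{cos(15t)} = s/(s² + 225). Derivative: d/ds[s/(s² + 225)] = [(s² + 225) - s·2s]/(s² + 225)² = (225 - s²)/(s² + 225)². So L{t·cos(15t)} = -F'(s) = (s² - 225)/(s² + 225)². Then L{9·t·cos(15t)} = 9·(s² - 225)/(s² + 225)²

Final answer: 9·(s² - 225)/(s² + 225)²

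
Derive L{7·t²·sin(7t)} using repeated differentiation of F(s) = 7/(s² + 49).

F(s) = 7/(s² + 49). F'(s) = -14s/(s² + 49)². F''(s) = -14(49 - 3s²)/(s² + 49)³ = (42s² - 686)/(s² + 49)³. So L{t²·sin(7t)} = (-1)² F''(s) = (42s² - 686)/(s² + 49)³. Then L{7·t²·sin(7t)} = 7·(42s² - 686)/(s² + 49)³ = (294s² - 4802)/(s² + 49)³

Final answer: (294s² - 4802)/(s² + 49)³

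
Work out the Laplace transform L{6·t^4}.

L{t^n} = n!/s^(n+1), so L{t^4} = 24/s^5. Then L{6·t^4} = 6·24/s^5 = 144/s^5

Final answer: 144/s^5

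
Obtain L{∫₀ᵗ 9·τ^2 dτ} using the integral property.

L{∫₀ᵗ f(τ)dτ} = F(s)/s with f(t) = 9t^2. F(s) = 18/s^3, so L{∫₀ᵗ 9·τ^2 dτ} = (18/s^3)/s = 18/s^4. (Check: ∫₀ᵗ 9·τ^2 dτ = 9t^3/3.)

Final answer: 18/s^4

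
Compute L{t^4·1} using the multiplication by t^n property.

L{1} = 1/s. d^1/ds^1[1/s] = -1/s². d^2/ds^2[1/s] = 2/s^3. d^3/ds^3[1/s] = -6/s^4. d^4/ds^4[1/s] = 24/s^5. So L{t^4} = (-1)^{4}·24/s^5 = 24/s^5

Final answer: 24/s^5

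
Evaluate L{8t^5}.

L{t^n} = n!/s^(n+1). So L{8t^5} = 8·5!/s^6 = 960/s^6

Final answer: 960/s^6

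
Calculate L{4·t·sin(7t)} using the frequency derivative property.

L{sin(7t)} = 7/(s² + 49). By L{t·f(t)} = -F'(s): -d/ds[7/(s² + 49)] = -(7)·(-2s)/(s² + 49)² = 14s/(s² + 49)². Then L{4·t·sin(7t)} = 4·14s/(s² + 49)² = 56s/(s² + 49)²

Final answer: 56s/(s² + 49)²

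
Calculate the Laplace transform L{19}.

L{19} = 19 · L{1} = 19/s

Final answer: 19/s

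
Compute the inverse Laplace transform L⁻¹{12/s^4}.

L⁻¹{n!/s^(n+1)} = t^n with n=3. So L⁻¹{6/s^4} = t^3, and L⁻¹{12/s^4} = (12/6)·t^3 = 2·t^3

Final answer: 2·t^3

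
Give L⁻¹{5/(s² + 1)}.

This is the form c·a/(s² + a²) with a = 1, c = 5. L⁻¹ = 5·sin(t)

Final answer: 5·sin(t)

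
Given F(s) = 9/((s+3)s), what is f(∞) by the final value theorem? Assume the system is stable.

f(∞) = lim_{s→0} sF(s) = lim_{s→0} 9/(s+3) = 3

Final answer: 3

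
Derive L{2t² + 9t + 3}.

L{2t² + 9t + 3} = 2·2/s³ + 9/s² + 3/s = 4/s³ + 9/s² + 3/s

Final answer: 4/s³ + 9/s² + 3/s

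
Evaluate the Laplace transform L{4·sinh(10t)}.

L{sinh(ωt)} = ω/(s² - ω²), so L{sinh(10t)} = 10/(s² - 100). Then L{4·sinh(10t)} = 4·10/(s² - 100) = 40/(s² - 100)

Final answer: 40/(s² - 100)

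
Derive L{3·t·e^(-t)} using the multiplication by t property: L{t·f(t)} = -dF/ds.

Using L{t^n·e^(at)} = n!/(s-a)^(n+1), L{t·e^(-t)} = 1/(s+1)^2, so L{3·t·e^(-t)} = 3·1/(s+1)^2 = 3/(s+1)^2

Final answer: 3/(s+1)^2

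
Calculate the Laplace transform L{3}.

L{3} = 3 · L{1} = 3/s

Final answer: 3/s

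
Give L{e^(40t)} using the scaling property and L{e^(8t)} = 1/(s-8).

Using L{f(at)} = (1/a)F(s/a) with a=5 and f(t) = e^(8t): L{e^(40t)} = (1/5) · 1/((s/5)-8) = (1/5) · 5/(s-40) = 1/(s-40)

Final answer: 1/(s-40)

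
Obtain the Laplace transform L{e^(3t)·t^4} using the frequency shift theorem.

L{e^(at)·t^n} = n!/(s-a)^(n+1), so L{e^(3t)·t^4} = 24/(s-3)^5

Final answer: 24/(s-3)^5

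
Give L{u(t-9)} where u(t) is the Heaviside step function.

L{u(t-a)} = e^(-as)/s. Here a=9, so L{u(t-9)} = e^(-9s)/s

Final answer: e^(-9s)/s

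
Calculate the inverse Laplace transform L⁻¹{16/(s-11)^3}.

L⁻¹{n!/(s-a)^(n+1)} = t^n·e^(at) with n=2, a=11. So L⁻¹{2/(s-11)^3} = t^2·e^(11t), and L⁻¹{16/(s-11)^3} = (16/2)·t^2·e^(11t) = 8·t^2·e^(11t)

Final answer: 8·t^2·e^(11t)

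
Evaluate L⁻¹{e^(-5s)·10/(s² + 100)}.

L⁻¹{10/(s² + 100)} = sin(10t). By the time shift theorem, L⁻¹{e^(-as)F(s)} = u(t-a)f(t-a) with a=5, so L⁻¹{e^(-5s)·10/(s² + 100)} = u(t-5)·sin(10(t-5))

Final answer: u(t-5)·sin(10(t-5))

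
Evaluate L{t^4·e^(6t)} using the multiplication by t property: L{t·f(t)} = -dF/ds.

Using L{t^n·e^(at)} = n!/(s-a)^(n+1), L{t^4·e^(6t)} = 24/(s-6)^5

Final answer: 24/(s-6)^5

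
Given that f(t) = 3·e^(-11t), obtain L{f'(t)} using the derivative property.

f(0) = 3, F(s) = 3/(s+11). L{f'(t)} = s·F(s) - f(0) = 3s/(s+11) - 3 = (3s - 3(s+11))/(s+11) = -33/(s+11)

Final answer: -33/(s+11)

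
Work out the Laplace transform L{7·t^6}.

L{t^n} = n!/s^(n+1), so L{t^6} = 720/s^7. Then L{7·t^6} = 7·720/s^7 = 5040/s^7

Final answer: 5040/s^7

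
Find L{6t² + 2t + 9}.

L{6t² + 2t + 9} = 6·2/s³ + 2/s² + 9/s = 12/s³ + 2/s² + 9/s

Final answer: 12/s³ + 2/s² + 9/s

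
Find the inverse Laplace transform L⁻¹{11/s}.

L⁻¹{c/s} = c, so L⁻¹{11/s} = 11

Final answer: 11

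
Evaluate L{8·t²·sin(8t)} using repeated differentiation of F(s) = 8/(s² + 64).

F(s) = 8/(s² + 64). F'(s) = -16s/(s² + 64)². F''(s) = -16(64 - 3s²)/(s² + 64)³ = (48s² - 1024)/(s² + 64)³. So L{t²·sin(8t)} = (-1)² F''(s) = (48s² - 1024)/(s² + 64)³. Then L{8·t²·sin(8t)} = 8·(48s² - 1024)/(s² + 64)³ = (384s² - 8192)/(s² + 64)³

Final answer: (384s² - 8192)/(s² + 64)³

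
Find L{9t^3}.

L{t^n} = n!/s^(n+1). So L{9t^3} = 9·3!/s^4 = 54/s^4

Final answer: 54/s^4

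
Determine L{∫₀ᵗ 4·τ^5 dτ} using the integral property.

L{∫₀ᵗ f(τ)dτ} = F(s)/s with f(t) = 4t^5. F(s) = 480/s^6, so L{∫₀ᵗ 4·τ^5 dτ} = (480/s^6)/s = 480/s^7. (Check: ∫₀ᵗ 4·τ^5 dτ = 4t^6/6.)

Final answer: 480/s^7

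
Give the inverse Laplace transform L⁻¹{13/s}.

L⁻¹{c/s} = c, so L⁻¹{13/s} = 13

Final answer: 13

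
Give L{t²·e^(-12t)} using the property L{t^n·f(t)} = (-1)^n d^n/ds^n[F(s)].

L{e^(-12t)} = 1/(s+12). d/ds[1/(s+12)] = -1/(s+12)². d²/ds²[1/(s+12)] = 2/(s+12)³. So L{t²·e^(-12t)} = (-1)² · 2/(s+12)³ = 2/(s+12)³

Final answer: 2/(s+12)³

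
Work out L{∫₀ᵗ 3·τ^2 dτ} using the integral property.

L{∫₀ᵗ f(τ)dτ} = F(s)/s with f(t) = 3t^2. F(s) = 6/s^3, so L{∫₀ᵗ 3·τ^2 dτ} = (6/s^3)/s = 6/s^4. (Check: ∫₀ᵗ 3·τ^2 dτ = 3t^3/3.)

Final answer: 6/s^4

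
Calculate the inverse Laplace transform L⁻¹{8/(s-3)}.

L⁻¹{1/(s-a)} = e^(at), so L⁻¹{1/(s-3)} = e^(3t), and L⁻¹{8/(s-3)} = 8·e^(3t)

Final answer: 8·e^(3t)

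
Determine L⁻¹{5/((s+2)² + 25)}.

Form: b/((s-a)² + b²) → e^(at)sin(bt). With a=-2, b=5

Final answer: e^(-2t)·sin(5t)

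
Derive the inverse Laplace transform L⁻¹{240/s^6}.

L⁻¹{n!/s^(n+1)} = t^n with n=5. So L⁻¹{120/s^6} = t^5, and L⁻¹{240/s^6} = (240/120)·t^5 = 2·t^5

Final answer: 2·t^5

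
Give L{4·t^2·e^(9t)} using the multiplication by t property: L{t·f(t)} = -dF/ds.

Using L{t^n·e^(at)} = n!/(s-a)^(n+1), L{t^2·e^(9t)} = 2/(s-9)^3, so L{4·t^2·e^(9t)} = 4·2/(s-9)^3 = 8/(s-9)^3

Final answer: 8/(s-9)^3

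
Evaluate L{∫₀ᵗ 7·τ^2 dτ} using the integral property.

L{∫₀ᵗ f(τ)dτ} = F(s)/s with f(t) = 7t^2. F(s) = 14/s^3, so L{∫₀ᵗ 7·τ^2 dτ} = (14/s^3)/s = 14/s^4. (Check: ∫₀ᵗ 7·τ^2 dτ = 7t^3/3.)

Final answer: 14/s^4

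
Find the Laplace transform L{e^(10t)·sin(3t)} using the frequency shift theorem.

Frequency shift: L{e^(at)f(t)} = F(s-a). L{e^(10t)·sin(3t)} = 3/((s-10)² + 9)

Final answer: 3/((s-10)² + 9)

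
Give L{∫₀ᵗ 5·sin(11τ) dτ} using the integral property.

L{∫₀ᵗ f(τ)dτ} = F(s)/s with F(s) = 55/(s² + 121), so the result is (55/(s² + 121))/s = 55/(s(s² + 121))

Final answer: 55/(s(s² + 121))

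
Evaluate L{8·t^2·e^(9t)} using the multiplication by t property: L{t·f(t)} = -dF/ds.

Using L{t^n·e^(at)} = n!/(s-a)^(n+1), L{t^2·e^(9t)} = 2/(s-9)^3, so L{8·t^2·e^(9t)} = 8·2/(s-9)^3 = 16/(s-9)^3

Final answer: 16/(s-9)^3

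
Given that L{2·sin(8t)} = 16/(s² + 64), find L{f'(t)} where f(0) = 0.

L{f'(t)} = s·F(s) - f(0) = s·16/(s² + 64) - 0 = 16s/(s² + 64)

Final answer: 16s/(s² + 64)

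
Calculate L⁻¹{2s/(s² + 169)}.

This is the form c·s/(s² + a²) with a = 13, c = 2. L⁻¹ = 2·cos(13t)

Final answer: 2·cos(13t)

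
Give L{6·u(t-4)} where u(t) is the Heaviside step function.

L{u(t-a)} = e^(-as)/s. Here a=4, so L{u(t-4)} = e^(-4s)/s, and L{6·u(t-4)} = 6·e^(-4s)/s

Final answer: 6·e^(-4s)/s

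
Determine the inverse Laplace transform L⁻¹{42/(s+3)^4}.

L⁻¹{n!/(s-a)^(n+1)} = t^n·e^(at) with n=3, a=-3. So L⁻¹{6/(s+3)^4} = t^3·e^(-3t), and L⁻¹{42/(s+3)^4} = (42/6)·t^3·e^(-3t) = 7·t^3·e^(-3t)

Final answer: 7·t^3·e^(-3t)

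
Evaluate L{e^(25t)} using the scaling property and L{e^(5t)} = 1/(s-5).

Using L{f(at)} = (1/a)F(s/a) with a=5 and f(t) = e^(5t): L{e^(25t)} = (1/5) · 1/((s/5)-5) = (1/5) · 5/(s-25) = 1/(s-25)

Final answer: 1/(s-25)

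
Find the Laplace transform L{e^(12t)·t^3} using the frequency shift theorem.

L{e^(at)·t^n} = n!/(s-a)^(n+1), so L{e^(12t)·t^3} = 6/(s-12)^4

Final answer: 6/(s-12)^4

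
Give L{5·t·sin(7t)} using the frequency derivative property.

L{sin(7t)} = 7/(s² + 49). By L{t·f(t)} = -F'(s): -d/ds[7/(s² + 49)] = -(7)·(-2s)/(s² + 49)² = 14s/(s² + 49)². Then L{5·t·sin(7t)} = 5·14s/(s² + 49)² = 70s/(s² + 49)²

Final answer: 70s/(s² + 49)²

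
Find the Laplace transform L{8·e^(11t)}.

L{e^(at)} = 1/(s-a), so L{e^(11t)} = 1/(s-11). Then L{8·e^(11t)} = 8/(s-11)

Final answer: 8/(s-11)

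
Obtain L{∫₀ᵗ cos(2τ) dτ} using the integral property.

L{∫₀ᵗ f(τ)dτ} = F(s)/s with F(s) = s/(s² + 4), so the result is (s/(s² + 4))/s = 1/(s² + 4)

Final answer: 1/(s² + 4)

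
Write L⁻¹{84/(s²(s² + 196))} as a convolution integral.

84/(s²(s² + 196)) = (1/s²)·(84/(s² + 196)) = L{t}·L{6·sin(14t)}. So f(t) = t*(6·sin(14t)) = ∫₀ᵗ 6τ·sin(14(t-τ)) dτ

Final answer: ∫₀ᵗ 6τ·sin(14(t-τ)) dτ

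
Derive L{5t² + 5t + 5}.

L{5t² + 5t + 5} = 5·2/s³ + 5/s² + 5/s = 10/s³ + 5/s² + 5/s

Final answer: 10/s³ + 5/s² + 5/s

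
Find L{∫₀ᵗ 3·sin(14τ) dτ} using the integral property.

L{∫₀ᵗ f(τ)dτ} = F(s)/s with F(s) = 42/(s² + 196), so the result is (42/(s² + 196))/s = 42/(s(s² + 196))

Final answer: 42/(s(s² + 196))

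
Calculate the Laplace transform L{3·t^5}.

L{t^n} = n!/s^(n+1), so L{t^5} = 120/s^6. Then L{3·t^5} = 3·120/s^6 = 360/s^6

Final answer: 360/s^6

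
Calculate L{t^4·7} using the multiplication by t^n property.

L{7} = 7/s. d^1/ds^1[1/s] = -1/s². d^2/ds^2[1/s] = 2/s^3. d^3/ds^3[1/s] = -6/s^4. d^4/ds^4[1/s] = 24/s^5. So L{t^4} = (-1)^{4}·24/s^5 = 24/s^5. Then L{t^4·7} = 7·24/s^5 = 168/s^5

Final answer: 168/s^5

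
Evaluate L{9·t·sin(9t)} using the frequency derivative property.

L{sin(9t)} = 9/(s² + 81). By L{t·f(t)} = -F'(s): -d/ds[9/(s² + 81)] = -(9)·(-2s)/(s² + 81)² = 18s/(s² + 81)². Then L{9·t·sin(9t)} = 9·18s/(s² + 81)² = 162s/(s² + 81)²

Final answer: 162s/(s² + 81)²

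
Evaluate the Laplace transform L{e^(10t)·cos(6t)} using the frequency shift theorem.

Frequency shift: L{e^(at)f(t)} = F(s-a). L{e^(10t)·cos(6t)} = (s-10)/((s-10)² + 36)

Final answer: (s-10)/((s-10)² + 36)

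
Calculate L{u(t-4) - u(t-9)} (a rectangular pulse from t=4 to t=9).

L{u(t-a)} = e^(-as)/s. L{u(t-4) - u(t-9)} = (e^(-4s) - e^(-9s))/s

Final answer: (e^(-4s) - e^(-9s))/s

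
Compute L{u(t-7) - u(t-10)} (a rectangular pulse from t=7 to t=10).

L{u(t-a)} = e^(-as)/s. L{u(t-7) - u(t-10)} = (e^(-7s) - e^(-10s))/s

Final answer: (e^(-7s) - e^(-10s))/s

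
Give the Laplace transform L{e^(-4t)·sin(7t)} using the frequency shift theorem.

Frequency shift: L{e^(at)f(t)} = F(s-a). L{e^(-4t)·sin(7t)} = 7/((s+4)² + 49)

Final answer: 7/((s+4)² + 49)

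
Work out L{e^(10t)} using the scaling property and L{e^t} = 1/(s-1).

Using L{f(at)} = (1/a)F(s/a) with a=10 and f(t) = e^t: L{e^(10t)} = (1/10) · 1/((s/10)-1) = (1/10) · 10/(s-10) = 1/(s-10)

Final answer: 1/(s-10)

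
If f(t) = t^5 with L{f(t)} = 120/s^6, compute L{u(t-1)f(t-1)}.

Time shift theorem: L{u(t-a)f(t-a)} = e^(-as)F(s). Here a=1, F(s) = 120/s^6, so L{u(t-1)f(t-1)} = e^(-s)·120/s^6

Final answer: e^(-s)·120/s^6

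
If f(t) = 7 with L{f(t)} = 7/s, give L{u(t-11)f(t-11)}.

Time shift theorem: L{u(t-a)f(t-a)} = e^(-as)F(s). Here a=11, F(s) = 7/s, so L{u(t-11)f(t-11)} = e^(-11s)·7/s

Final answer: e^(-11s)·7/s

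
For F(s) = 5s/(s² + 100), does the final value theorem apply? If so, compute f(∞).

The final value theorem requires all poles of sF(s) in the left half-plane. sF(s) = 5s²/(s² + 100) has poles at s = ±10i (imaginary axis). Theorem does NOT apply (oscillatory system).

Final answer: Not applicable (oscillatory)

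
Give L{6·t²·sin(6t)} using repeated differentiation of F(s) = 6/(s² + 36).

F(s) = 6/(s² + 36). F'(s) = -12s/(s² + 36)². F''(s) = -12(36 - 3s²)/(s² + 36)³ = (36s² - 432)/(s² + 36)³. So L{t²·sin(6t)} = (-1)² F''(s) = (36s² - 432)/(s² + 36)³. Then L{6·t²·sin(6t)} = 6·(36s² - 432)/(s² + 36)³ = (216s² - 2592)/(s² + 36)³

Final answer: (216s² - 2592)/(s² + 36)³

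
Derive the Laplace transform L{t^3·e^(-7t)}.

L{t^n·e^(at)} = n!/(s-a)^(n+1), so L{t^3·e^(-7t)} = 6/(s+7)^4

Final answer: 6/(s+7)^4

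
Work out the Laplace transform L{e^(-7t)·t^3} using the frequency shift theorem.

L{e^(at)·t^n} = n!/(s-a)^(n+1), so L{e^(-7t)·t^3} = 6/(s+7)^4

Final answer: 6/(s+7)^4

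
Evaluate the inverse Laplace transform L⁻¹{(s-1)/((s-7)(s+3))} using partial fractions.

Using partial fractions, f(t) = (6e^(7t) + 4e^(-3t))/10

Final answer: (6e^(7t) + 4e^(-3t))/10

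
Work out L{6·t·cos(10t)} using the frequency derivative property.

L{cos(10t)} = s/(s² + 100). Derivative: d/ds[s/(s² + 100)] = [(s² + 100) - s·2s]/(s² + 100)² = (100 - s²)/(s² + 100)². So L{t·cos(10t)} = -F'(s) = (s² - 100)/(s² + 100)². Then L{6·t·cos(10t)} = 6·(s² - 100)/(s² + 100)²

Final answer: 6·(s² - 100)/(s² + 100)²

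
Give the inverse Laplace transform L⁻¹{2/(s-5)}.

L⁻¹{1/(s-a)} = e^(at), so L⁻¹{1/(s-5)} = e^(5t), and L⁻¹{2/(s-5)} = 2·e^(5t)

Final answer: 2·e^(5t)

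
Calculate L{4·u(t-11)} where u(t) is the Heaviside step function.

L{u(t-a)} = e^(-as)/s. Here a=11, so L{u(t-11)} = e^(-11s)/s, and L{4·u(t-11)} = 4·e^(-11s)/s

Final answer: 4·e^(-11s)/s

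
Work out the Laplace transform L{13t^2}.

L{13t^2} = 13 · L{t^2} = 13 · 2/s^3 = 26/s^3

Final answer: 26/s^3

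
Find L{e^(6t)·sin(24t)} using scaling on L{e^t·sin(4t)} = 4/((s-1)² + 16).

Scaling with a=6: L{e^(6t)·sin(24t)} = (1/6) · 4/((s/6-1)² + 16). Simplifying: 24/((s-6)² + 576)

Final answer: 24/((s-6)² + 576)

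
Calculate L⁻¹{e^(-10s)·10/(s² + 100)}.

L⁻¹{10/(s² + 100)} = sin(10t). By the time shift theorem, L⁻¹{e^(-as)F(s)} = u(t-a)f(t-a) with a=10, so L⁻¹{e^(-10s)·10/(s² + 100)} = u(t-10)·sin(10(t-10))

Final answer: u(t-10)·sin(10(t-10))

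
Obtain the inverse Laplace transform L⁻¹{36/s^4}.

L⁻¹{n!/s^(n+1)} = t^n with n=3. So L⁻¹{6/s^4} = t^3, and L⁻¹{36/s^4} = (36/6)·t^3 = 6·t^3

Final answer: 6·t^3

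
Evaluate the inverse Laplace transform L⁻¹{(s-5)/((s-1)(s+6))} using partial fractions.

Using partial fractions, f(t) = (-4e^t + 11e^(-6t))/7

Final answer: (-4e^t + 11e^(-6t))/7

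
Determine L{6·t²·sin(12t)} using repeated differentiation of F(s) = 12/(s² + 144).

F(s) = 12/(s² + 144). F'(s) = -24s/(s² + 144)². F''(s) = -24(144 - 3s²)/(s² + 144)³ = (72s² - 3456)/(s² + 144)³. So L{t²·sin(12t)} = (-1)² F''(s) = (72s² - 3456)/(s² + 144)³. Then L{6·t²·sin(12t)} = 6·(72s² - 3456)/(s² + 144)³ = (432s² - 20736)/(s² + 144)³

Final answer: (432s² - 20736)/(s² + 144)³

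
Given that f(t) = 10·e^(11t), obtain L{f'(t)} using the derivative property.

f(0) = 10, F(s) = 10/(s-11). L{f'(t)} = s·F(s) - f(0) = 10s/(s-11) - 10 = (10s - 10(s-11))/(s-11) = 110/(s-11)

Final answer: 110/(s-11)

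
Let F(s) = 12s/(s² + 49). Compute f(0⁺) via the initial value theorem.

f(0⁺) = lim_{s→∞} s·12s/(s² + 49) = lim_{s→∞} 12s²/(s² + 49) = 12

Final answer: 12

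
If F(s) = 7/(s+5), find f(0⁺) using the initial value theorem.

f(0⁺) = lim_{s→∞} s·7/(s+5) = lim_{s→∞} 7s/(s+5) = 7

Final answer: 7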